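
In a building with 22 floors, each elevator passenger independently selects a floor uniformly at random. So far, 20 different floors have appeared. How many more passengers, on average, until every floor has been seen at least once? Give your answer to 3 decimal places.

33.000

With k distinct floors already seen, the next new one takes an expected 22/(22-k) passengers.
Sum over k = 20,...,21: E = 22/2 + 22/1 = 33.0000.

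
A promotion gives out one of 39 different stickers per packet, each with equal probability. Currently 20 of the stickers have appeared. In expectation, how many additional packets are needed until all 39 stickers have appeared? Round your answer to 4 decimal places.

From k distinct to k+1 distinct takes on average 39/(39-k) packets.
Sum over k = 20,...,38: E = 39/19 + 39/18 + 39/17 + ... + 39/2 + 39/1 = 138.36185.

138.3618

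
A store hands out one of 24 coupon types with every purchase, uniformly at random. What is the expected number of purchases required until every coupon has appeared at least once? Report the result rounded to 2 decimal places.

After k distinct coupons have appeared, the next purchase gives a new one with probability (24-k)/24, so the expected wait for the (k+1)-th is 24/(24-k).
E[T] = 24/24 + 24/23 + 24/22 + ... + 24/2 + 24/1 = 24·H_{24}.
H_{24} = 3.776, so E[T] = 90.623.

90.62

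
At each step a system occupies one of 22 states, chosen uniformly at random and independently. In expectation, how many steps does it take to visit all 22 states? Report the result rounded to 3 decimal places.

Split into phases: going from k distinct to k+1 distinct takes on average 22/(22-k) steps.
E[T] = 22/22 + 22/21 + 22/20 + ... + 22/2 + 22/1 = 22·H_{22}.
H_{22} = 3.6908, so E[T] = 81.1979.

81.198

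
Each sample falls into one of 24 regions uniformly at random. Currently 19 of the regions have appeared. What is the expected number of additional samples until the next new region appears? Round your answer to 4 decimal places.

4.8000

Each sample yields a new region with probability (24-19)/24 = 5/24, so the wait is geometric with mean 24/5.
E = 24/5 = 4.80000.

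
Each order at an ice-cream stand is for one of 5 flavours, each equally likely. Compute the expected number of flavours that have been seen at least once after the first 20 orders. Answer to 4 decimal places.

For each flavour, P(seen in 20 orders) = 1 - (4/5)^20 = 0.98847.
By linearity of expectation, E[distinct seen] = 5·(1 - (4/5)^20) = 4.94235.

4.9424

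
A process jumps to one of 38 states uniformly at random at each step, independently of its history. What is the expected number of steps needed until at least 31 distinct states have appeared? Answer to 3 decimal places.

With k distinct states already seen, the next new one arrives after an expected 38/(38-k) steps.
Sum over k = 0,...,30: E = 38/38 + 38/37 + 38/36 + ... + 38/9 + 38/8 = 62.1317.

62.132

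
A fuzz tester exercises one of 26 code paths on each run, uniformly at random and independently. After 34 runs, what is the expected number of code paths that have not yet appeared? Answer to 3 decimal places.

For each code path, P(unseen after 34) = (25/26)^34 = 0.2636.
By linearity of expectation, E[unseen] = 26·(25/26)^34 = 6.8524.

6.852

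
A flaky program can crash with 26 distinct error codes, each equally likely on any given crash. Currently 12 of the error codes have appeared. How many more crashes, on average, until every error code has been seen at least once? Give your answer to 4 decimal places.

84.5406

From k distinct to k+1 distinct takes on average 26/(26-k) crashes.
Sum over k = 12,...,25: E = 26/14 + 26/13 + 26/12 + ... + 26/2 + 26/1 = 84.54062.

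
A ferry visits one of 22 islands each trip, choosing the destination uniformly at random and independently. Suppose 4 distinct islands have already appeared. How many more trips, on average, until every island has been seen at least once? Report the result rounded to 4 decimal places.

76.8924

The wait to go from k to k+1 distinct islands is geometric with mean 22/(22-k).
Sum over k = 4,...,21: E = 22/18 + 22/17 + 22/16 + ... + 22/2 + 22/1 = 76.89238.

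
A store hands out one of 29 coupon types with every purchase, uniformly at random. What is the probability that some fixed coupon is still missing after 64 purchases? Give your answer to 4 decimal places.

On each purchase the fixed coupon fails to appear with probability 28/29.
P(still missing after 64) = (28/29)^64 = 0.10584.

0.1058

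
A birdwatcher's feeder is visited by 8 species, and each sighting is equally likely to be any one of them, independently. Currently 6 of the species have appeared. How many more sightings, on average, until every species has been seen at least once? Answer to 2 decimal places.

12.00

With k distinct species already seen, the next new one takes an expected 8/(8-k) sightings.
Sum over k = 6,...,7: E = 8/2 + 8/1 = 12.000.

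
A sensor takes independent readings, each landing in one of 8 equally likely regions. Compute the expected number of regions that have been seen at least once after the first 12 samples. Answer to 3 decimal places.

For each region, P(seen in 12 samples) = 1 - (7/8)^12 = 0.7986.
By linearity of expectation, E[distinct seen] = 8·(1 - (7/8)^12) = 6.3887.

6.389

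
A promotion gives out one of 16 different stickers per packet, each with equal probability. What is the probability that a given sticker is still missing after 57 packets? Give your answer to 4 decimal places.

Each packet misses the fixed sticker with probability (16-1)/16 = 15/16, independently.
P(still missing after 57) = (15/16)^57 = 0.02526.

0.0253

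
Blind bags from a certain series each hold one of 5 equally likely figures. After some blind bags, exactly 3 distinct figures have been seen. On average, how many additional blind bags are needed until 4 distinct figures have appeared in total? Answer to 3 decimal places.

With k distinct figures already seen, the next new one takes an expected 5/(5-k) blind bags.
Only the k = 3 term is needed: E = 5/2 = 2.5000.

2.500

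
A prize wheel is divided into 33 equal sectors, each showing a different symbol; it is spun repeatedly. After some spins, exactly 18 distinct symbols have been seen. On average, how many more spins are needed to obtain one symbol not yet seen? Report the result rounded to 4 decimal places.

2.2000

Each spin yields a new symbol with probability (33-18)/33 = 15/33, so the wait is geometric with mean 33/15.
E = 33/15 = 2.20000.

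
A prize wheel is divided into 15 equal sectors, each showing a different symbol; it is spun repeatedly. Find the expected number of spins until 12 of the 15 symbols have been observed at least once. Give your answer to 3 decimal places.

With k distinct symbols already seen, the next new one arrives after an expected 15/(15-k) spins.
Sum over k = 0,...,11: E = 15/15 + 15/14 + 15/13 + ... + 15/5 + 15/4 = 22.2734.

22.273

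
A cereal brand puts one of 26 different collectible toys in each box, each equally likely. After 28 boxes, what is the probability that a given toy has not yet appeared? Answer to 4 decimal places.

0.3335

Each box misses the fixed toy with probability (26-1)/26 = 25/26, independently.
P(still missing after 28) = (25/26)^28 = 0.33348.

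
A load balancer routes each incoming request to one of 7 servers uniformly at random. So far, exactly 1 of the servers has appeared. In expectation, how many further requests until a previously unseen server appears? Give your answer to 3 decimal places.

1.167

The number of requests until the next new server is geometric with success probability 6/7, so its mean is 7/6.
E = 7/6 = 1.1667.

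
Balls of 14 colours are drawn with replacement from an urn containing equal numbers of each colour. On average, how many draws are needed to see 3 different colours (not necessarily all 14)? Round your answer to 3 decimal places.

3.244

With k distinct colours already seen, the next new one arrives after an expected 14/(14-k) draws.
Sum over k = 0,...,2: E = 14/14 + 14/13 + 14/12 = 3.2436.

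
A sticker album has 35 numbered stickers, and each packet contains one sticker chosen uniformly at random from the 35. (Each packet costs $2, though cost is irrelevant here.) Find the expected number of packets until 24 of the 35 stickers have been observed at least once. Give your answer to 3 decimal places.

39.442

Going from k to k+1 distinct takes a geometric number of packets with mean 35/(35-k).
Sum over k = 0,...,23: E = 35/35 + 35/34 + 35/33 + ... + 35/13 + 35/12 = 39.4416.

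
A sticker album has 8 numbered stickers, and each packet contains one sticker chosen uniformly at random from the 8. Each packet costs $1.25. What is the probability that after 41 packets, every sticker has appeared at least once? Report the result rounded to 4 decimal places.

0.9667

Let A_i be the event that sticker i is missing after 41 packets. By inclusion–exclusion on the A_i,
P(all seen) = Σ_{j=0}^{8} (-1)^j C(8,j)((8-j)/8)^41
= 1.00000 - 0.03353 + 0.00021 - 0.00000 + 0.00000 - 0.00000 + 0.00000 - 0.00000 + 0.00000
= 0.96668.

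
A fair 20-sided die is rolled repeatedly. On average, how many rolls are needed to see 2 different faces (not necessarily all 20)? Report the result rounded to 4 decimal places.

2.0526

Going from k to k+1 distinct takes a geometric number of rolls with mean 20/(20-k).
Sum over k = 0,...,1: E = 20/20 + 20/19 = 2.05263.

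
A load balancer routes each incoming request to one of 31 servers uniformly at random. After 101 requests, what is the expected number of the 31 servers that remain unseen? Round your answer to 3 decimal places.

1.130

For each server, P(unseen after 101) = (30/31)^101 = 0.0365.
By linearity of expectation, E[unseen] = 31·(30/31)^101 = 1.1300.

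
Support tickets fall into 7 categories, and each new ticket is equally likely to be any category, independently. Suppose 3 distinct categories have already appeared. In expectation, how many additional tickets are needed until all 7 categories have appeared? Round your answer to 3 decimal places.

14.583

With k distinct categories already seen, the next new one takes an expected 7/(7-k) tickets.
Sum over k = 3,...,6: E = 7/4 + 7/3 + 7/2 + 7/1 = 14.5833.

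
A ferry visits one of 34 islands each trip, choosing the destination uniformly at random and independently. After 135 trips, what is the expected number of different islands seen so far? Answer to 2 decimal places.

33.40

For each island, P(seen in 135 trips) = 1 - (33/34)^135 = 0.982.
By linearity of expectation, E[distinct seen] = 34·(1 - (33/34)^135) = 33.396.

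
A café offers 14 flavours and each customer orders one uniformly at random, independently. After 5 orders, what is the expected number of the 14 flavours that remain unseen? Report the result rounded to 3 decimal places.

9.665

For each flavour, P(unseen after 5) = (13/14)^5 = 0.6904.
By linearity of expectation, E[unseen] = 14·(13/14)^5 = 9.6651.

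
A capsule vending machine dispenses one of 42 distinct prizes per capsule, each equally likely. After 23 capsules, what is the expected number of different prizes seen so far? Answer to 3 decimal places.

17.871

For each prize, P(seen in 23 capsules) = 1 - (41/42)^23 = 0.4255.
By linearity of expectation, E[distinct seen] = 42·(1 - (41/42)^23) = 17.8707.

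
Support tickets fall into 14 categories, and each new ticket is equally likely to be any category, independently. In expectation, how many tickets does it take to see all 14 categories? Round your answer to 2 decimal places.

45.52

The wait to go from k to k+1 distinct categories is geometric with mean 14/(14-k).
E[T] = 14/14 + 14/13 + 14/12 + ... + 14/2 + 14/1 = 14·H_{14}.
H_{14} = 3.252, so E[T] = 45.522.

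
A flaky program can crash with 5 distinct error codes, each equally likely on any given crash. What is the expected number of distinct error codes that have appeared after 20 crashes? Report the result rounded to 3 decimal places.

For each error code, P(seen in 20 crashes) = 1 - (4/5)^20 = 0.9885.
By linearity of expectation, E[distinct seen] = 5·(1 - (4/5)^20) = 4.9424.

4.942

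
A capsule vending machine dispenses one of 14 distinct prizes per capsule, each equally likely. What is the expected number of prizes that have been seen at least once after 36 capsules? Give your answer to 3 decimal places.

13.028

For each prize, P(seen in 36 capsules) = 1 - (13/14)^36 = 0.9306.
By linearity of expectation, E[distinct seen] = 14·(1 - (13/14)^36) = 13.0284.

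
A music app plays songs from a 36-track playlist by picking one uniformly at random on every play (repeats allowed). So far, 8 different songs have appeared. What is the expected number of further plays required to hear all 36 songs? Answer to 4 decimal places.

The wait to go from k to k+1 distinct songs is geometric with mean 36/(36-k).
Sum over k = 8,...,35: E = 36/28 + 36/27 + 36/26 + ... + 36/2 + 36/1 = 141.37816.

141.3782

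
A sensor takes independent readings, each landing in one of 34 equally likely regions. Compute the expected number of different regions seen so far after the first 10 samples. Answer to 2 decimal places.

For each region, P(seen in 10 samples) = 1 - (33/34)^10 = 0.258.
By linearity of expectation, E[distinct seen] = 34·(1 - (33/34)^10) = 8.775.

8.78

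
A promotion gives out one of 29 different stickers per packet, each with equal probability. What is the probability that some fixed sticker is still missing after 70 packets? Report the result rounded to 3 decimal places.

On each packet the fixed sticker fails to appear with probability 28/29.
P(still missing after 70) = (28/29)^70 = 0.0857.

0.086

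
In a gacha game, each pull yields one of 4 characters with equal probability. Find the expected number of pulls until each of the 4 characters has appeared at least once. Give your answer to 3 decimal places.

After k distinct characters have appeared, the next pull gives a new one with probability (4-k)/4, so the expected wait for the (k+1)-th is 4/(4-k).
E[T] = 4/4 + 4/3 + 4/2 + 4/1 = 4·H_{4}.
H_{4} = 2.0833, so E[T] = 8.3333.

8.333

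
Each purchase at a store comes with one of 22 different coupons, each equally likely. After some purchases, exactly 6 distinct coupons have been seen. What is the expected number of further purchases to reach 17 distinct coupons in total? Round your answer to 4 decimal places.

The wait to go from k to k+1 distinct coupons is geometric with mean 22/(22-k).
Sum over k = 6,...,16: E = 22/16 + 22/15 + 22/14 + ... + 22/7 + 22/6 = 24.14270.

24.1427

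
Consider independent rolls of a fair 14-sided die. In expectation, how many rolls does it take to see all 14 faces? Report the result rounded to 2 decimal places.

The wait to go from k to k+1 distinct faces is geometric with mean 14/(14-k).
E[T] = 14/14 + 14/13 + 14/12 + ... + 14/2 + 14/1 = 14·H_{14}.
H_{14} = 3.252, so E[T] = 45.522.

45.52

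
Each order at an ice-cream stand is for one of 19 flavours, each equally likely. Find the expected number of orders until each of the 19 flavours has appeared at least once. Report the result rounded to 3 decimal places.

67.407

Split into phases: going from k distinct to k+1 distinct takes on average 19/(19-k) orders.
E[T] = 19/19 + 19/18 + 19/17 + ... + 19/2 + 19/1 = 19·H_{19}.
H_{19} = 3.5477, so E[T] = 67.4071.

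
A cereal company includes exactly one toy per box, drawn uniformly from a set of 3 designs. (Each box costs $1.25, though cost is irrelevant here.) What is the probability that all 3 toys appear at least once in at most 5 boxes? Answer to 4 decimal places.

By inclusion–exclusion over which toys are missing,
P(all seen) = Σ_{j=0}^{3} (-1)^j C(3,j)((3-j)/3)^5
= 1.00000 - 0.39506 + 0.01235 - 0.00000
= 0.61728.

0.6173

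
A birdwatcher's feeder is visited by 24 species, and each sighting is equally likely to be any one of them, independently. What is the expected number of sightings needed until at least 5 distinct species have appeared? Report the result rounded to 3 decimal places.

Going from k to k+1 distinct takes a geometric number of sightings with mean 24/(24-k).
Sum over k = 0,...,4: E = 24/24 + 24/23 + 24/22 + 24/21 + 24/20 = 5.4772.

5.477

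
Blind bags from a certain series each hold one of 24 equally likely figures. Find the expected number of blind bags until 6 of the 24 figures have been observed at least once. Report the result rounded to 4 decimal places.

Going from k to k+1 distinct takes a geometric number of blind bags with mean 24/(24-k).
Sum over k = 0,...,5: E = 24/24 + 24/23 + 24/22 + 24/21 + 24/20 + 24/19 = 6.74040.

6.7404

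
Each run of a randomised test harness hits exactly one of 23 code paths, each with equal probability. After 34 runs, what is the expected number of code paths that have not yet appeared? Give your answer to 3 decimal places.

5.074

For each code path, P(unseen after 34) = (22/23)^34 = 0.2206.
By linearity of expectation, E[unseen] = 23·(22/23)^34 = 5.0740.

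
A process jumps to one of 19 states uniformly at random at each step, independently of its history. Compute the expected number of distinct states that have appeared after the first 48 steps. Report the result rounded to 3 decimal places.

For each state, P(seen in 48 steps) = 1 - (18/19)^48 = 0.9254.
By linearity of expectation, E[distinct seen] = 19·(1 - (18/19)^48) = 17.5820.

17.582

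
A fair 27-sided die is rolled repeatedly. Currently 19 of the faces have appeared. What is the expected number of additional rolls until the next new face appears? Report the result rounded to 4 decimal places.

3.3750

The number of rolls until the next new face is geometric with success probability 8/27, so its mean is 27/8.
E = 27/8 = 3.37500.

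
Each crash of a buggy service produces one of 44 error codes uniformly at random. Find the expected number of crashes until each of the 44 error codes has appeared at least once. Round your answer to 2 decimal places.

192.40

After k distinct error codes have appeared, the next crash gives a new one with probability (44-k)/44, so the expected wait for the (k+1)-th is 44/(44-k).
E[T] = 44/44 + 44/43 + 44/42 + ... + 44/2 + 44/1 = 44·H_{44}.
H_{44} = 4.373, so E[T] = 192.400.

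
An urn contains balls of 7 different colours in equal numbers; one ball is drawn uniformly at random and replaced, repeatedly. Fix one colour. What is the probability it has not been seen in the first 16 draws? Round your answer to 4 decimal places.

On each draw the fixed colour fails to appear with probability 6/7.
P(still missing after 16) = (6/7)^16 = 0.08489.

0.0849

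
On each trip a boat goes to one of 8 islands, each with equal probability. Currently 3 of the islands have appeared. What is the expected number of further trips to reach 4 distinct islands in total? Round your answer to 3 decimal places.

1.600

From k distinct to k+1 distinct takes on average 8/(8-k) trips.
Only the k = 3 term is needed: E = 8/5 = 1.6000.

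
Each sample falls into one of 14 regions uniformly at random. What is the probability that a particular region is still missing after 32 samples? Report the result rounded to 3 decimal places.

0.093

Each sample misses the fixed region with probability (14-1)/14 = 13/14, independently.
P(still missing after 32) = (13/14)^32 = 0.0933.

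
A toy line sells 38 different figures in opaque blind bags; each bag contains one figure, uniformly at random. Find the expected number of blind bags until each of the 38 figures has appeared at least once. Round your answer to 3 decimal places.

The wait to go from k to k+1 distinct figures is geometric with mean 38/(38-k).
E[T] = 38/38 + 38/37 + 38/36 + ... + 38/2 + 38/1 = 38·H_{38}.
H_{38} = 4.2279, so E[T] = 160.6603.

160.660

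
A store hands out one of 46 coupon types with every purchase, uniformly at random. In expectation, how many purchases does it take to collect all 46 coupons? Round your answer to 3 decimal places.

Split into phases: going from k distinct to k+1 distinct takes on average 46/(46-k) purchases.
E[T] = 46/46 + 46/45 + 46/44 + ... + 46/2 + 46/1 = 46·H_{46}.
H_{46} = 4.4167, so E[T] = 203.1676.

203.168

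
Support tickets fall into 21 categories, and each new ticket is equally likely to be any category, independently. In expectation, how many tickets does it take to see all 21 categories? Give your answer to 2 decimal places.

After k distinct categories have appeared, the next ticket gives a new one with probability (21-k)/21, so the expected wait for the (k+1)-th is 21/(21-k).
E[T] = 21/21 + 21/20 + 21/19 + ... + 21/2 + 21/1 = 21·H_{21}.
H_{21} = 3.645, so E[T] = 76.553.

76.55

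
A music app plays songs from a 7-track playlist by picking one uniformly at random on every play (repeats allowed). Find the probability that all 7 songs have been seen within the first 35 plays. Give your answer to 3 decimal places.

0.968

Let A_i be the event that song i is missing after 35 plays. By inclusion–exclusion on the A_i,
P(all seen) = Σ_{j=0}^{7} (-1)^j C(7,j)((7-j)/7)^35
= 1.0000 - 0.0318 + 0.0002 - 0.0000 + 0.0000 - 0.0000 + 0.0000 - 0.0000
= 0.9684.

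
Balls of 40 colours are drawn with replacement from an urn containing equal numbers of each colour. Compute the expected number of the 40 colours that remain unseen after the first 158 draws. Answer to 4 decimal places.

For each colour, P(unseen after 158) = (39/40)^158 = 0.01831.
By linearity of expectation, E[unseen] = 40·(39/40)^158 = 0.73247.

0.7325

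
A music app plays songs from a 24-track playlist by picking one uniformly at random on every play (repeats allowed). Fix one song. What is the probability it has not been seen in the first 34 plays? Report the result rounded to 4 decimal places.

0.2353

Each play misses the fixed song with probability (24-1)/24 = 23/24, independently.
P(still missing after 34) = (23/24)^34 = 0.23527.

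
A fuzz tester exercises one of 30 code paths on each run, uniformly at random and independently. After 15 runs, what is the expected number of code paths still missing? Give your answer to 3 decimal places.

18.041

For each code path, P(unseen after 15) = (29/30)^15 = 0.6014.
By linearity of expectation, E[unseen] = 30·(29/30)^15 = 18.0415.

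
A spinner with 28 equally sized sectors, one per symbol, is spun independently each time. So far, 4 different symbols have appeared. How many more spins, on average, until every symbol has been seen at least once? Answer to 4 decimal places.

105.7268

The wait to go from k to k+1 distinct symbols is geometric with mean 28/(28-k).
Sum over k = 4,...,27: E = 28/24 + 28/23 + 28/22 + ... + 28/2 + 28/1 = 105.72683.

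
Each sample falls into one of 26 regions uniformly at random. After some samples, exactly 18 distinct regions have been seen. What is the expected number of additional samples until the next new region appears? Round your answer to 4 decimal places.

3.2500

The number of samples until the next new region is geometric with success probability 8/26, so its mean is 26/8.
E = 26/8 = 3.25000.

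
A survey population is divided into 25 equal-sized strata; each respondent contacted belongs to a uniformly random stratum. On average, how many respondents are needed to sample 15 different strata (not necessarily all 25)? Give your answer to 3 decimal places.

Going from k to k+1 distinct takes a geometric number of respondents with mean 25/(25-k).
Sum over k = 0,...,14: E = 25/25 + 25/24 + 25/23 + ... + 25/12 + 25/11 = 22.1747.

22.175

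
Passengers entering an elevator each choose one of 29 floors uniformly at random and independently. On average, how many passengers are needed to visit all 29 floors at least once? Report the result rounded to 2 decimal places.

The wait to go from k to k+1 distinct floors is geometric with mean 29/(29-k).
E[T] = 29/29 + 29/28 + 29/27 + ... + 29/2 + 29/1 = 29·H_{29}.
H_{29} = 3.962, so E[T] = 114.888.

114.89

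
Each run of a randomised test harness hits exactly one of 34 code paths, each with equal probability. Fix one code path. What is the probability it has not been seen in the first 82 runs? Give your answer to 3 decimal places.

Each run misses the fixed code path with probability (34-1)/34 = 33/34, independently.
P(still missing after 82) = (33/34)^82 = 0.0865.

0.086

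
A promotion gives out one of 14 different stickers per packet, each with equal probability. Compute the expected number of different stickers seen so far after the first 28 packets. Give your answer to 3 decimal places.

For each sticker, P(seen in 28 packets) = 1 - (13/14)^28 = 0.8744.
By linearity of expectation, E[distinct seen] = 14·(1 - (13/14)^28) = 12.2423.

12.242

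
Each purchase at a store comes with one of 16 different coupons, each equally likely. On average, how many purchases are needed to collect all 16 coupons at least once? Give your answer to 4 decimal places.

Split into phases: going from k distinct to k+1 distinct takes on average 16/(16-k) purchases.
E[T] = 16/16 + 16/15 + 16/14 + ... + 16/2 + 16/1 = 16·H_{16}.
H_{16} = 3.38073, so E[T] = 54.09166.

54.0917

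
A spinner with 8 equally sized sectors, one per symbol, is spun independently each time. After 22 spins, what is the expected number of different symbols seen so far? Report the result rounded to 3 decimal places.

7.576

For each symbol, P(seen in 22 spins) = 1 - (7/8)^22 = 0.9470.
By linearity of expectation, E[distinct seen] = 8·(1 - (7/8)^22) = 7.5761.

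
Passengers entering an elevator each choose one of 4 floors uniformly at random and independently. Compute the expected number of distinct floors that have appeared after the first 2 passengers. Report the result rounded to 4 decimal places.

1.7500

For each floor, P(seen in 2 passengers) = 1 - (3/4)^2 = 0.43750.
By linearity of expectation, E[distinct seen] = 4·(1 - (3/4)^2) = 1.75000.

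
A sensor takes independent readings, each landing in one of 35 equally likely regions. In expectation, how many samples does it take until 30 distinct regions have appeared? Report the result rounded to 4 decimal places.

With k distinct regions already seen, the next new one arrives after an expected 35/(35-k) samples.
Sum over k = 0,...,29: E = 35/35 + 35/34 + 35/33 + ... + 35/7 + 35/6 = 65.22068.

65.2207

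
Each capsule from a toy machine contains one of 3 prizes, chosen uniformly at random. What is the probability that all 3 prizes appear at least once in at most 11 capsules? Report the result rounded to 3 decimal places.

0.965

By inclusion–exclusion over which prizes are missing,
P(all seen) = Σ_{j=0}^{3} (-1)^j C(3,j)((3-j)/3)^11
= 1.0000 - 0.0347 + 0.0000 - 0.0000
= 0.9653.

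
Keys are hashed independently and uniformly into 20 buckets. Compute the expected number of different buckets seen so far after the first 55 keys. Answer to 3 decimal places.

For each bucket, P(seen in 55 keys) = 1 - (19/20)^55 = 0.9405.
By linearity of expectation, E[distinct seen] = 20·(1 - (19/20)^55) = 18.8092.

18.809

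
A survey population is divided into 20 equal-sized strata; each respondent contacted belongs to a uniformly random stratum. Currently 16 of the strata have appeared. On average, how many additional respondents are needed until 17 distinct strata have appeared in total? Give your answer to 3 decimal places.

5.000

From k distinct to k+1 distinct takes on average 20/(20-k) respondents.
Only the k = 16 term is needed: E = 20/4 = 5.0000.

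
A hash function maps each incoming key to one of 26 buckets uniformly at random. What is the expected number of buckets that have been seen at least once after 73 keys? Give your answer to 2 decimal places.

24.52

For each bucket, P(seen in 73 keys) = 1 - (25/26)^73 = 0.943.
By linearity of expectation, E[distinct seen] = 26·(1 - (25/26)^73) = 24.516.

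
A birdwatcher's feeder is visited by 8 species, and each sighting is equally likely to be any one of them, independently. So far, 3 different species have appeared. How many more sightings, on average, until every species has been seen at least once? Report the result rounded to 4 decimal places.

18.2667

With k distinct species already seen, the next new one takes an expected 8/(8-k) sightings.
Sum over k = 3,...,7: E = 8/5 + 8/4 + 8/3 + 8/2 + 8/1 = 18.26667.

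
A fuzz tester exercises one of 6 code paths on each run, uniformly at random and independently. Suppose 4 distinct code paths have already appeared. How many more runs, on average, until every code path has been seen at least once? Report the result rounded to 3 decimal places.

From k distinct to k+1 distinct takes on average 6/(6-k) runs.
Sum over k = 4,...,5: E = 6/2 + 6/1 = 9.0000.

9.000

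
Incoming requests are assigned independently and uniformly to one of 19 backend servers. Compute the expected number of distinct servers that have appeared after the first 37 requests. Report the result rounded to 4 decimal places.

For each server, P(seen in 37 requests) = 1 - (18/19)^37 = 0.86473.
By linearity of expectation, E[distinct seen] = 19·(1 - (18/19)^37) = 16.42988.

16.4299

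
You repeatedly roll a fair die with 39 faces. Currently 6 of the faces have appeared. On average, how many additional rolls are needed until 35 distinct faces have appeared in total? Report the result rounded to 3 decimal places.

78.213

From k distinct to k+1 distinct takes on average 39/(39-k) rolls.
Sum over k = 6,...,34: E = 39/33 + 39/32 + 39/31 + ... + 39/6 + 39/5 = 78.2131.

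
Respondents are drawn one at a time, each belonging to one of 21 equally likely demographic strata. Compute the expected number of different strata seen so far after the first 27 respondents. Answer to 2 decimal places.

For each stratum, P(seen in 27 respondents) = 1 - (20/21)^27 = 0.732.
By linearity of expectation, E[distinct seen] = 21·(1 - (20/21)^27) = 15.375.

15.38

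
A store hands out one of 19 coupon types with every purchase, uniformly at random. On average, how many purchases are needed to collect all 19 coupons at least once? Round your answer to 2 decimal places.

After k distinct coupons have appeared, the next purchase gives a new one with probability (19-k)/19, so the expected wait for the (k+1)-th is 19/(19-k).
E[T] = 19/19 + 19/18 + 19/17 + ... + 19/2 + 19/1 = 19·H_{19}.
H_{19} = 3.548, so E[T] = 67.407.

67.41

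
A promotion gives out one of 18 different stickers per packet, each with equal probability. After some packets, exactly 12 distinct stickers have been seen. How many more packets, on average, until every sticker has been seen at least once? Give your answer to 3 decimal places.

44.100

With k distinct stickers already seen, the next new one takes an expected 18/(18-k) packets.
Sum over k = 12,...,17: E = 18/6 + 18/5 + 18/4 + 18/3 + 18/2 + 18/1 = 44.1000.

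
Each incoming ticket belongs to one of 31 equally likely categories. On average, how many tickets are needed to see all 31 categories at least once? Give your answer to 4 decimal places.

Split into phases: going from k distinct to k+1 distinct takes on average 31/(31-k) tickets.
E[T] = 31/31 + 31/30 + 31/29 + ... + 31/2 + 31/1 = 31·H_{31}.
H_{31} = 4.02725, so E[T] = 124.84460.

124.8446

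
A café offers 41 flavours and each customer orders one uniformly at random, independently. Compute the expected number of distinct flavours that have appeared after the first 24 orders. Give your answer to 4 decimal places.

18.3321

For each flavour, P(seen in 24 orders) = 1 - (40/41)^24 = 0.44712.
By linearity of expectation, E[distinct seen] = 41·(1 - (40/41)^24) = 18.33211.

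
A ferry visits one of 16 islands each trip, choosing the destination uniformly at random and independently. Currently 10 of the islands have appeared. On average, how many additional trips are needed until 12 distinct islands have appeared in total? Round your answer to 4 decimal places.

From k distinct to k+1 distinct takes on average 16/(16-k) trips.
Sum over k = 10,...,11: E = 16/6 + 16/5 = 5.86667.

5.8667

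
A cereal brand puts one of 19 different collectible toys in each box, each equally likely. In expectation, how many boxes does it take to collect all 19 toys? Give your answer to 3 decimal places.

Split into phases: going from k distinct to k+1 distinct takes on average 19/(19-k) boxes.
E[T] = 19/19 + 19/18 + 19/17 + ... + 19/2 + 19/1 = 19·H_{19}.
H_{19} = 3.5477, so E[T] = 67.4071.

67.407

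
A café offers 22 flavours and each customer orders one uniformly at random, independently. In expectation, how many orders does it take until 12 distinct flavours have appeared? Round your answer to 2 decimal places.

Going from k to k+1 distinct takes a geometric number of orders with mean 22/(22-k).
Sum over k = 0,...,11: E = 22/22 + 22/21 + 22/20 + ... + 22/12 + 22/11 = 16.761.

16.76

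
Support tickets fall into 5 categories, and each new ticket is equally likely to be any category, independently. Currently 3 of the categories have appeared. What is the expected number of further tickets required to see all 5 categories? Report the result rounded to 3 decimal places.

From k distinct to k+1 distinct takes on average 5/(5-k) tickets.
Sum over k = 3,...,4: E = 5/2 + 5/1 = 7.5000.

7.500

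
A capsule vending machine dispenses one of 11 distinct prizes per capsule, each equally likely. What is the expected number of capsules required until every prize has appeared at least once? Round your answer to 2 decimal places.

33.22

The wait to go from k to k+1 distinct prizes is geometric with mean 11/(11-k).
E[T] = 11/11 + 11/10 + 11/9 + ... + 11/2 + 11/1 = 11·H_{11}.
H_{11} = 3.020, so E[T] = 33.219.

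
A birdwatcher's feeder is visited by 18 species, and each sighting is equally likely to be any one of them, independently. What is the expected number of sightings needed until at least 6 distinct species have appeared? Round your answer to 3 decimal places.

7.054

Going from k to k+1 distinct takes a geometric number of sightings with mean 18/(18-k).
Sum over k = 0,...,5: E = 18/18 + 18/17 + 18/16 + 18/15 + 18/14 + 18/13 = 7.0542.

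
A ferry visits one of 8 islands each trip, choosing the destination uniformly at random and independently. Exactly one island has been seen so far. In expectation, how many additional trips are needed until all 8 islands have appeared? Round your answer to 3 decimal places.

With k distinct islands already seen, the next new one takes an expected 8/(8-k) trips.
Sum over k = 1,...,7: E = 8/7 + 8/6 + 8/5 + ... + 8/2 + 8/1 = 20.7429.

20.743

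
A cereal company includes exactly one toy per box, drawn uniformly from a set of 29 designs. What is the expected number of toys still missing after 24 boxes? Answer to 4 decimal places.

For each toy, P(unseen after 24) = (28/29)^24 = 0.43077.
By linearity of expectation, E[unseen] = 29·(28/29)^24 = 12.49220.

12.4922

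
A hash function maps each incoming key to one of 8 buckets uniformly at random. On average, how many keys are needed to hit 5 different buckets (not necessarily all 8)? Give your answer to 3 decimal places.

7.076

Going from k to k+1 distinct takes a geometric number of keys with mean 8/(8-k).
Sum over k = 0,...,4: E = 8/8 + 8/7 + 8/6 + 8/5 + 8/4 = 7.0762.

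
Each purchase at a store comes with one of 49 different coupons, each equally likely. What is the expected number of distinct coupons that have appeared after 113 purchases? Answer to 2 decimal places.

44.23

For each coupon, P(seen in 113 purchases) = 1 - (48/49)^113 = 0.903.
By linearity of expectation, E[distinct seen] = 49·(1 - (48/49)^113) = 44.232.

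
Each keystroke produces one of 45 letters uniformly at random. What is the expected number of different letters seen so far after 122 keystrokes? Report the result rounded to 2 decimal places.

42.10

For each letter, P(seen in 122 keystrokes) = 1 - (44/45)^122 = 0.936.
By linearity of expectation, E[distinct seen] = 45·(1 - (44/45)^122) = 42.099.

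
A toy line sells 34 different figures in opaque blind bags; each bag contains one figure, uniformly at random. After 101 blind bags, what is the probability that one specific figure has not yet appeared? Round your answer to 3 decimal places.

0.049

Each blind bag misses the fixed figure with probability (34-1)/34 = 33/34, independently.
P(still missing after 101) = (33/34)^101 = 0.0490.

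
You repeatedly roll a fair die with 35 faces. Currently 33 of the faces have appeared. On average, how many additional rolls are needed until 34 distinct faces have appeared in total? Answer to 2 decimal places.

17.50

The wait to go from k to k+1 distinct faces is geometric with mean 35/(35-k).
Only the k = 33 term is needed: E = 35/2 = 17.500.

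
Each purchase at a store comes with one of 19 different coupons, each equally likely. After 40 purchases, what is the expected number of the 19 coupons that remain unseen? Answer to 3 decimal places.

For each coupon, P(unseen after 40) = (18/19)^40 = 0.1150.
By linearity of expectation, E[unseen] = 19·(18/19)^40 = 2.1853.

2.185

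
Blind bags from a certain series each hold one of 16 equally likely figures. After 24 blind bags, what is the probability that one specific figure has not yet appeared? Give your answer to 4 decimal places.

Each blind bag misses the fixed figure with probability (16-1)/16 = 15/16, independently.
P(still missing after 24) = (15/16)^24 = 0.21248.

0.2125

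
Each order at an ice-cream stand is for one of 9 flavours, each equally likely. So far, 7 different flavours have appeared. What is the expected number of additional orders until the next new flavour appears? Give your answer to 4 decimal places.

The number of orders until the next new flavour is geometric with success probability 2/9, so its mean is 9/2.
E = 9/2 = 4.50000.

4.5000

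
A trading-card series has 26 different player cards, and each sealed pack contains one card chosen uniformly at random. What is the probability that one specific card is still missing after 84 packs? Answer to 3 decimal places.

Each pack misses the fixed card with probability (26-1)/26 = 25/26, independently.
P(still missing after 84) = (25/26)^84 = 0.0371.

0.037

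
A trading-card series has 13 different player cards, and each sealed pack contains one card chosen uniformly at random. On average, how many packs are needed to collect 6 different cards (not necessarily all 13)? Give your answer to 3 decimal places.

With k distinct cards already seen, the next new one arrives after an expected 13/(13-k) packs.
Sum over k = 0,...,5: E = 13/13 + 13/12 + 13/11 + 13/10 + 13/9 + 13/8 = 7.6346.

7.635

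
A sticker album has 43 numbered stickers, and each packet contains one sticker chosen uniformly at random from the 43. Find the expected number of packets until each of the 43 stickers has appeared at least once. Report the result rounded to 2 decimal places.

The wait to go from k to k+1 distinct stickers is geometric with mean 43/(43-k).
E[T] = 43/43 + 43/42 + 43/41 + ... + 43/2 + 43/1 = 43·H_{43}.
H_{43} = 4.350, so E[T] = 187.050.

187.05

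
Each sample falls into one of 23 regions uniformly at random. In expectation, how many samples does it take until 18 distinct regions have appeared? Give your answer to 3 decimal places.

33.372

Going from k to k+1 distinct takes a geometric number of samples with mean 23/(23-k).
Sum over k = 0,...,17: E = 23/23 + 23/22 + 23/21 + ... + 23/7 + 23/6 = 33.3720.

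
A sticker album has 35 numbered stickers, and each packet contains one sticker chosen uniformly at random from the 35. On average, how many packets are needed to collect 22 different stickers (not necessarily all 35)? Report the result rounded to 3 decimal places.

With k distinct stickers already seen, the next new one arrives after an expected 35/(35-k) packets.
Sum over k = 0,...,21: E = 35/35 + 35/34 + 35/33 + ... + 35/15 + 35/14 = 33.8327.

33.833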